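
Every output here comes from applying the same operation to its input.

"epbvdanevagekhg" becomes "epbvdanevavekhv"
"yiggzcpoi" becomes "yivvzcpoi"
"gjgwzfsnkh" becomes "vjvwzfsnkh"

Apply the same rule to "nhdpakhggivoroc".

nhdpakhvvivoroc

The transformation: replace every "g" with "v".
Doing the same to "nhdpakhggivoroc": "nhdpakhvvivoroc".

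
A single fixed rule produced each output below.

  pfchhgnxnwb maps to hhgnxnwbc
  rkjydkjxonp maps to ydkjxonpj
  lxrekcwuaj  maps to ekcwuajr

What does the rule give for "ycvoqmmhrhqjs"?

The rule is to delete the first 2 characters, then move the first character to the end.
For "ycvoqmmhrhqjs", step one produces "voqmmhrhqjs"; step two turns that into "oqmmhrhqjsv".

oqmmhrhqjsv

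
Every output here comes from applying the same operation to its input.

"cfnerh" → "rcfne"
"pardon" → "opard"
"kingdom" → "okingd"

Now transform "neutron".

Each output is the input with this applied: delete the last character, then move the last character to the front.
Working it through for "neutron": intermediate "neutro", final "oneutr".

oneutr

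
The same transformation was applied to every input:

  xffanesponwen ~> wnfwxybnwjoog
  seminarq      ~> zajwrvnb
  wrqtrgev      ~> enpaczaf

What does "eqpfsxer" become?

The transformation: shift every letter 9 places forward in the alphabet (wrapping around), then reverse the string.
"eqpfsxer" → "nzyobgna" → "angboyzn".
(Check on "wrqtrgev": → "fazcapne" → "enpaczaf" ✓)

angboyzn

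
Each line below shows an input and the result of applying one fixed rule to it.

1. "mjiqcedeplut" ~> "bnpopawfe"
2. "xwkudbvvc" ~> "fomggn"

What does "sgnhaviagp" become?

The pattern: shift every letter 11 places forward in the alphabet (wrapping around), then delete the first 3 characters.
"sgnhaviagp" → "dryslgtlra" → "slgtlra".

slgtlra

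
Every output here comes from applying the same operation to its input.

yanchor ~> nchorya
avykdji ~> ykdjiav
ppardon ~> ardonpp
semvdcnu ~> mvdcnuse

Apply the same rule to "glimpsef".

Rule — move the first 2 characters to the end (rotate left by 2).
"glimpsef" → "impsefgl".

impsefgl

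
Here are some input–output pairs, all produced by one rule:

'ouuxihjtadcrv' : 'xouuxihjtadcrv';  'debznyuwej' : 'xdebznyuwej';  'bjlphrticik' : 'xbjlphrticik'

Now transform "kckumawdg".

Rule — prepend "x".
So "kckumawdg" becomes "xkckumawdg".

xkckumawdg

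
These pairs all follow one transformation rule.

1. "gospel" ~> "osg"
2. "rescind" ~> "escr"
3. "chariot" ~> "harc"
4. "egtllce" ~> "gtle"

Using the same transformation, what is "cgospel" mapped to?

gosc

Rule — delete the last 3 characters, then move the first character to the end.
"cgospel" → "cgos" → "gosc".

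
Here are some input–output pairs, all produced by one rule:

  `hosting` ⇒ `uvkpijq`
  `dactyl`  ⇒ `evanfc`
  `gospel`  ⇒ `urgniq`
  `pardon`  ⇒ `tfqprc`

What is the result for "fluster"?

wuvgthn

What's happening: move the first 2 characters to the end (rotate left by 2), then shift every letter 2 places forward in the alphabet (wrapping around).
On "fluster": the first step gives "usterfl", and the second then gives "wuvgthn".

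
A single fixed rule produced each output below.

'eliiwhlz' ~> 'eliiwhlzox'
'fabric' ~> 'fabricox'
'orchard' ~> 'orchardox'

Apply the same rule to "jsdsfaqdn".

The rule is to append "ox".
Applying that to "jsdsfaqdn" gives "jsdsfaqdnox".

jsdsfaqdnox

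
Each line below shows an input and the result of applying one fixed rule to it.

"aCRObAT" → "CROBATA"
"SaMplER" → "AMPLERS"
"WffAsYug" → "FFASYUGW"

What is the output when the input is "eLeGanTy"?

The pattern: move the first character to the end, then convert every letter to uppercase.
Applying both steps to "eLeGanTy": "LeGanTye", then "LEGANTYE".

LEGANTYE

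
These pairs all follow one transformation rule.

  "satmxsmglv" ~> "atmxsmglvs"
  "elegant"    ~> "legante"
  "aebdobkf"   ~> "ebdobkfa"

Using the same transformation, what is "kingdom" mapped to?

ingdomk

What's happening: move the first character to the end.
"kingdom" → "ingdomk".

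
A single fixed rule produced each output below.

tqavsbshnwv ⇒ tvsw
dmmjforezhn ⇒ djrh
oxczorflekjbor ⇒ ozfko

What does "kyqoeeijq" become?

koi

What's happening: keep one character in every 3, starting at position 1 (positions 1st, 4th, 7th, ...).
So "kyqoeeijq" becomes "koi".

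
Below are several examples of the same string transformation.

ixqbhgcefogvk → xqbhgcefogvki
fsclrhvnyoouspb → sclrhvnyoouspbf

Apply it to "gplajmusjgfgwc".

plajmusjgfgwcg

The transformation: move the first character to the end.
For "gplajmusjgfgwc" the result is "plajmusjgfgwcg".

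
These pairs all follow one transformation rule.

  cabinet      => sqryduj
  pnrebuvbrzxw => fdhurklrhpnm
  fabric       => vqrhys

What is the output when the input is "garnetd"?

wqhdujt

Each output is the input with this applied: shift every letter 10 places backward in the alphabet (wrapping around).
Doing the same to "garnetd": "wqhdujt".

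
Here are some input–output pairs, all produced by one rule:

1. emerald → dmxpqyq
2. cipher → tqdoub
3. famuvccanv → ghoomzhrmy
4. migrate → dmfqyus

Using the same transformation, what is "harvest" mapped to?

The pattern: shift every letter 12 places forward in the alphabet (wrapping around), then move the first 3 characters to the end (rotate left by 3).
Working it through for "harvest": intermediate "tmdhqef", final "hqeftmd".
(Check on "emerald": → "qyqdmxp" → "dmxpqyq" ✓)

hqeftmd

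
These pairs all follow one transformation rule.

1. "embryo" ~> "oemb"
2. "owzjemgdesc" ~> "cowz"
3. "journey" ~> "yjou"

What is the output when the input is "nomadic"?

Each output is the input with this applied: move the last character to the front, then keep only the first 4 characters.
Working it through for "nomadic": intermediate "cnomadi", final "cnom".

cnom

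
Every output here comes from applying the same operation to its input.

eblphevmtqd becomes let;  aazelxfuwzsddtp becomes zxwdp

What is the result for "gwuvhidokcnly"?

uikl

Each output is the input with this applied: keep one character in every 3, starting at position 3 (positions 3rd, 6th, 9th, ...).
For "gwuvhidokcnly" the result is "uikl".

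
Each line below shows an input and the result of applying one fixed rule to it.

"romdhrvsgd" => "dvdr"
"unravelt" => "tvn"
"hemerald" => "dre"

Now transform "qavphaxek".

kav

Looking at the pairs, the operation is to reverse the string, then keep one character in every 3, starting at position 1 (positions 1st, 4th, 7th, ...).
For "qavphaxek", step one produces "kexahpvaq"; step two turns that into "kav".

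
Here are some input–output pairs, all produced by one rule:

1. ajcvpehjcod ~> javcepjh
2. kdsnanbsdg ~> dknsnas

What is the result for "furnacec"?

ufnrc

Looking at the pairs, the operation is to swap each adjacent pair of characters (1↔2, 3↔4, ...), then delete the last 3 characters.
On "furnacec" that produces "ufnrc".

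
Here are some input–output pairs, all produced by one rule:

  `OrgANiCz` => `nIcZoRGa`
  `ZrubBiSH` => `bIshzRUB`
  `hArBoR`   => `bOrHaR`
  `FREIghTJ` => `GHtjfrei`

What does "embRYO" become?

The pattern: flip the case of every letter, then swap the front and back halves of the string.
For "embRYO", step one produces "EMBryo"; step two turns that into "ryoEMB".

ryoEMB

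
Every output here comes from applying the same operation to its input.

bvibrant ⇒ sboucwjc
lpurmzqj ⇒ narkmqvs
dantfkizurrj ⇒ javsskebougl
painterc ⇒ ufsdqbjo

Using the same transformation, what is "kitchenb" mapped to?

ifocljud

In each case the input is transformed by: shift every letter 1 place forward in the alphabet (wrapping around), then swap the front and back halves of the string.
Doing the same to "kitchenb": "ifocljud".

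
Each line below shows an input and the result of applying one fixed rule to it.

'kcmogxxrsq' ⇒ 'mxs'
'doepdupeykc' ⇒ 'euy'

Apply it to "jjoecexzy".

What's happening: keep one character in every 3, starting at position 3 (positions 3rd, 6th, 9th, ...).
Doing the same to "jjoecexzy": "oey".

oey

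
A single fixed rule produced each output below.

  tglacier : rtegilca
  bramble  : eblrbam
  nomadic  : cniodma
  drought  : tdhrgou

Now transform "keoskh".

hkkeso

Rule — take characters alternately from the front and the back (1st, last, 2nd, 2nd-last, ...), then swap each adjacent pair of characters (1↔2, 3↔4, ...).
Applying both steps to "keoskh": "khekos", then "hkkeso".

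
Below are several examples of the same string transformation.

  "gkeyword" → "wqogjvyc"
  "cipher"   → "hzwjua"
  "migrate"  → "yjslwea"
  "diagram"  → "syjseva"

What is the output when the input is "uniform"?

The rule is to shift every letter 8 places backward in the alphabet (wrapping around), then move the first 2 characters to the end (rotate left by 2).
So "uniform" becomes "axgjemf".
(Check on "cipher": → "uahzwj" → "hzwjua" ✓)

axgjemf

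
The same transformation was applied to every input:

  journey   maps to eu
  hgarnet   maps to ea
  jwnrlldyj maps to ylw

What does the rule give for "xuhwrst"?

The rule is to reverse the string, then keep one character in every 3, starting at position 2 (positions 2nd, 5th, 8th, ...).
On "xuhwrst": the first step gives "tsrwhux", and the second then gives "sh".

sh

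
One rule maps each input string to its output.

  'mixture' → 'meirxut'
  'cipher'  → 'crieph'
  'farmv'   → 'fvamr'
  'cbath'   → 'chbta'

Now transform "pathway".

pyaatwh

The rule is to take characters alternately from the front and the back (1st, last, 2nd, 2nd-last, ...).
On "pathway" that produces "pyaatwh".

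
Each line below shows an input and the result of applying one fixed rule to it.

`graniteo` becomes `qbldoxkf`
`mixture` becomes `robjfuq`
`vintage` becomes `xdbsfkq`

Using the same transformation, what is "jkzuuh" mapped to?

The rule is to shift every letter 3 places backward in the alphabet (wrapping around), then move the last 3 characters to the front (rotate right by 3).
Starting from "jkzuuh": after the first operation, "ghwrre"; after the second, "rreghw".

rreghw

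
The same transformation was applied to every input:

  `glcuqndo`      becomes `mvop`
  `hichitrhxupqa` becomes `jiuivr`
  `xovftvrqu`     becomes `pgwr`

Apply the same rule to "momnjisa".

pojb

Each output is the input with this applied: shift every letter 1 place forward in the alphabet (wrapping around), then keep every other character starting from the second (positions 2nd, 4th, 6th, ...).
Starting from "momnjisa": after the first operation, "npnokjtb"; after the second, "pojb".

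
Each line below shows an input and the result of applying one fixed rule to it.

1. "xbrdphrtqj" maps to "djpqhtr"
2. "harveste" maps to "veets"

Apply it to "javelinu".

Rule — delete the first 3 characters, then take characters alternately from the front and the back (1st, last, 2nd, 2nd-last, ...).
"javelinu" → "elinu" → "eulni".
(Check on "xbrdphrtqj": → "dphrtqj" → "djpqhtr" ✓)

eulni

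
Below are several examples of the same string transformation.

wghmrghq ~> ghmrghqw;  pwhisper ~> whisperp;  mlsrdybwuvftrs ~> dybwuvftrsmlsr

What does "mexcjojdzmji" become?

What's happening: move the last 3 characters to the front (rotate right by 3), then swap the front and back halves of the string.
On "mexcjojdzmji": the first step gives "mjimexcjojdz", and the second then gives "cjojdzmjimex".
(Check on "wghmrghq": → "ghqwghmr" → "ghmrghqw" ✓)

cjojdzmjimex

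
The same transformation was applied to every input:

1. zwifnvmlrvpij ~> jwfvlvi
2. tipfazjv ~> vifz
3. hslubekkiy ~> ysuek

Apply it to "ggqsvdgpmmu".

In each case the input is transformed by: move the last character to the front, then keep every other character starting from the first (positions 1st, 3rd, 5th, ...).
On "ggqsvdgpmmu" that produces "ugsdpm".

ugsdpm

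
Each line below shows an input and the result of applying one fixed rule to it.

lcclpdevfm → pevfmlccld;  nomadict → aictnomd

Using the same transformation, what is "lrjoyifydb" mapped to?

The pattern: swap the front and back halves of the string, then swap the first and last characters.
"lrjoyifydb" → "ifydblrjoy" → "yfydblrjoi".

yfydblrjoi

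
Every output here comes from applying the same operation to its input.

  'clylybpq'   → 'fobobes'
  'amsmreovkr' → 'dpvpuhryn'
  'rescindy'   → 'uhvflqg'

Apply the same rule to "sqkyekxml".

vtnbhnap

In each case the input is transformed by: shift every letter 3 places forward in the alphabet (wrapping around), then delete the last character.
Applying both steps to "sqkyekxml": "vtnbhnapo", then "vtnbhnap".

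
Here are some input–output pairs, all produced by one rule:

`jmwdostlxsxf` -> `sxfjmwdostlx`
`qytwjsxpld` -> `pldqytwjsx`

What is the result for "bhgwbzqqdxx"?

Rule — move the last 3 characters to the front (rotate right by 3).
Applying that to "bhgwbzqqdxx" gives "dxxbhgwbzqq".

dxxbhgwbzqq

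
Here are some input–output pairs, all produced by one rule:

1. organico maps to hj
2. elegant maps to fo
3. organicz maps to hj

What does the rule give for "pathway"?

ub

In each case the input is transformed by: keep one character in every 3, starting at position 3 (positions 3rd, 6th, 9th, ...), then shift every letter 1 place forward in the alphabet (wrapping around).
Working it through for "pathway": intermediate "ta", final "ub".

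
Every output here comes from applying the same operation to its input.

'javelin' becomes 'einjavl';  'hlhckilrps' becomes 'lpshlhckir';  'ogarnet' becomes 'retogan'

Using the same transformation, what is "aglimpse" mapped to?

Rule — move the last 3 characters to the front (rotate right by 3), then swap the first and last characters.
On "aglimpse": the first step gives "pseaglim", and the second then gives "mseaglip".

mseaglip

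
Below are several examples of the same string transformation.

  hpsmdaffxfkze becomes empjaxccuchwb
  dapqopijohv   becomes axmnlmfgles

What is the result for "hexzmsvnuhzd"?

The pattern: shift every letter 3 places backward in the alphabet (wrapping around).
"hexzmsvnuhzd" → "ebuwjpskrewa".

ebuwjpskrewa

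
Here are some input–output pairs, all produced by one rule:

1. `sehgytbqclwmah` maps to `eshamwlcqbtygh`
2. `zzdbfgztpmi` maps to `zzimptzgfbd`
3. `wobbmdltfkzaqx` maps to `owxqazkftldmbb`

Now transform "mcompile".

Rule — reverse the string, then move the last 2 characters to the front (rotate right by 2).
For "mcompile", step one produces "elipmocm"; step two turns that into "cmelipmo".

cmelipmo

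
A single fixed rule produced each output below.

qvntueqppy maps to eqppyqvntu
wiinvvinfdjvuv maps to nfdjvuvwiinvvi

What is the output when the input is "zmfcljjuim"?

jjuimzmfcl

What's happening: swap the front and back halves of the string.
Doing the same to "zmfcljjuim": "jjuimzmfcl".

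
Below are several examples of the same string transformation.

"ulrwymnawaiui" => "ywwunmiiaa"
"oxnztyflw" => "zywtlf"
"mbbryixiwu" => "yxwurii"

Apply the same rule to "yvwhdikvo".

vokihd

Looking at the pairs, the operation is to delete the first 3 characters, then sort the characters into reverse alphabetical order.
"yvwhdikvo" → "vokihd".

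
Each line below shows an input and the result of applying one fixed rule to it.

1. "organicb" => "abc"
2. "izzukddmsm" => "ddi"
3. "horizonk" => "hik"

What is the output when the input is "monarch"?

ach

Looking at the pairs, the operation is to sort the characters into alphabetical order, then keep only the first 3 characters.
"monarch" → "achmnor" → "ach".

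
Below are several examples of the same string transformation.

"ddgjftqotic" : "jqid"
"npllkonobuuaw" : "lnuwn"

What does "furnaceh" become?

nef

What's happening: keep one character in every 3, starting at position 1 (positions 1st, 4th, 7th, ...), then move the first character to the end.
On "furnaceh": the first step gives "fne", and the second then gives "nef".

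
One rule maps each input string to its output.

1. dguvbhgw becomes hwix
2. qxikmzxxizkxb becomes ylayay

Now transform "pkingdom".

loen

The rule is to keep every other character starting from the second (positions 2nd, 4th, 6th, ...), then shift every letter 1 place forward in the alphabet (wrapping around).
On "pkingdom" that produces "loen".
(Check on "qxikmzxxizkxb": → "xkzxzx" → "ylayay" ✓)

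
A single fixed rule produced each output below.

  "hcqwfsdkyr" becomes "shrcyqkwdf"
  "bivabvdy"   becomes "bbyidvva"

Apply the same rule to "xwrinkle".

The transformation: take characters alternately from the front and the back (1st, last, 2nd, 2nd-last, ...), then move the last character to the front.
Starting from "xwrinkle": after the first operation, "xewlrkin"; after the second, "nxewlrki".

nxewlrki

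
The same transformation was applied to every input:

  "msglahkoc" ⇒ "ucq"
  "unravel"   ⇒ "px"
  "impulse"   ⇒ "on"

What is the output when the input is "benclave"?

gng

Each output is the input with this applied: keep one character in every 3, starting at position 2 (positions 2nd, 5th, 8th, ...), then shift every letter 2 places forward in the alphabet (wrapping around).
Starting from "benclave": after the first operation, "ele"; after the second, "gng".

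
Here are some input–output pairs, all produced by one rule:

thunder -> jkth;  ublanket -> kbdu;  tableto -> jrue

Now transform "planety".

fquo

Looking at the pairs, the operation is to keep every other character starting from the first (positions 1st, 3rd, 5th, ...), then shift every letter 10 places backward in the alphabet (wrapping around).
Working it through for "planety": intermediate "paey", final "fquo".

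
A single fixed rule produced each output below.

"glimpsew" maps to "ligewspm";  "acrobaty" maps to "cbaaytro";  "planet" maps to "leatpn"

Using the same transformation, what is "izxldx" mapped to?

Each output is the input with this applied: sort the characters into reverse alphabetical order, then swap the front and back halves of the string.
Working it through for "izxldx": intermediate "zxxlid", final "lidzxx".

lidzxx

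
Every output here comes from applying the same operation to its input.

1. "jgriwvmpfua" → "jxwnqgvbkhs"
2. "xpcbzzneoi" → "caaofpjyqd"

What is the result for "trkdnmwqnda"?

eonxroebusl

What's happening: shift every letter 1 place forward in the alphabet (wrapping around), then move the first 3 characters to the end (rotate left by 3).
"trkdnmwqnda" → "eonxroebusl".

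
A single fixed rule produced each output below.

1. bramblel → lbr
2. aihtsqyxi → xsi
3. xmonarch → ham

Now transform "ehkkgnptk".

Each output is the input with this applied: keep one character in every 3, starting at position 2 (positions 2nd, 5th, 8th, ...), then reverse the string.
Working it through for "ehkkgnptk": intermediate "hgt", final "tgh".
(Check on "xmonarch": → "mah" → "ham" ✓)

tgh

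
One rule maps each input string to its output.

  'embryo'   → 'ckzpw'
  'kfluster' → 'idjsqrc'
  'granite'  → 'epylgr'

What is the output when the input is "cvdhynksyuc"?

atbfwliqws

In each case the input is transformed by: shift every letter 2 places backward in the alphabet (wrapping around), then delete the last character.
"cvdhynksyuc" → "atbfwliqwsa" → "atbfwliqws".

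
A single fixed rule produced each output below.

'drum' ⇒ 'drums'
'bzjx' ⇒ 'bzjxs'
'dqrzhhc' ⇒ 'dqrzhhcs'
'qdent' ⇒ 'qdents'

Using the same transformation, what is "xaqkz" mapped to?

What's happening: append "s".
"xaqkz" → "xaqkzs".

xaqkzs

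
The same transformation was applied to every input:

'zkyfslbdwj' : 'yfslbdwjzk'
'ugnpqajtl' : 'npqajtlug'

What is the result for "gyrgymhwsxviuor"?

What's happening: move the first 2 characters to the end (rotate left by 2).
For "gyrgymhwsxviuor" the result is "rgymhwsxviuorgy".

rgymhwsxviuorgy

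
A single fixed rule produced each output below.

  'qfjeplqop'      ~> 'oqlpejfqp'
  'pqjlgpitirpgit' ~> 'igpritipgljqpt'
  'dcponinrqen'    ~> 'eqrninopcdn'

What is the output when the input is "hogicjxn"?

The transformation: move the last character to the front, then reverse the string.
Starting from "hogicjxn": after the first operation, "nhogicjx"; after the second, "xjcigohn".

xjcigohn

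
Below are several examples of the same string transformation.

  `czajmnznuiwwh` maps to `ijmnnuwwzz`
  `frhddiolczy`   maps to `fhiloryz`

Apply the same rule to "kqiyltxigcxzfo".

The transformation: sort the characters into alphabetical order, then delete the first 3 characters.
For "kqiyltxigcxzfo" the result is "iikloqtxxyz".
(Check on "frhddiolczy": → "cddfhiloryz" → "fhiloryz" ✓)

iikloqtxxyz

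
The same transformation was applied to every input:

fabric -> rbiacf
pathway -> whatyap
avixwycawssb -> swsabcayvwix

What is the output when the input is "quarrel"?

Looking at the pairs, the operation is to move the last 3 characters to the front (rotate right by 3), then take characters alternately from the front and the back (1st, last, 2nd, 2nd-last, ...).
Applying both steps to "quarrel": "relquar", then "rrealuq".

rrealuq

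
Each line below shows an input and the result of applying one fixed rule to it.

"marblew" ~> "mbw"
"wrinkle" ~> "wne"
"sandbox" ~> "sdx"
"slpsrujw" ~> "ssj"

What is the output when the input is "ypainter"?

yie

What's happening: keep one character in every 3, starting at position 1 (positions 1st, 4th, 7th, ...).
On "ypainter" that produces "yie".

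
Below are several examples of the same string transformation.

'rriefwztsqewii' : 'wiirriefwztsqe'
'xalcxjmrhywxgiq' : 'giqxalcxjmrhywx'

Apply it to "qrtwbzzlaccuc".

cucqrtwbzzlac

What's happening: move the last 3 characters to the front (rotate right by 3).
Applying that to "qrtwbzzlaccuc" gives "cucqrtwbzzlac".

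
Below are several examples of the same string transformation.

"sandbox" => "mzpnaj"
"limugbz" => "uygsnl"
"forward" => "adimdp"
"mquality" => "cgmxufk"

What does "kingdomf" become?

uzspayr

The rule is to shift every letter 12 places forward in the alphabet (wrapping around), then delete the first character.
Working it through for "kingdomf": intermediate "wuzspayr", final "uzspayr".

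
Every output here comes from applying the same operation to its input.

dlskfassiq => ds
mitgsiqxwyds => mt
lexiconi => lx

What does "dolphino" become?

The pattern: keep every other character starting from the first (positions 1st, 3rd, 5th, ...), then keep only the first 2 characters.
Working it through for "dolphino": intermediate "dlhn", final "dl".

dl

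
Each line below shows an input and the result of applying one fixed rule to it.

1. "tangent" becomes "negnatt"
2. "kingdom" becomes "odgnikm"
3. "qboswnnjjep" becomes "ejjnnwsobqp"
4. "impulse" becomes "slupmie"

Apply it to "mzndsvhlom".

What's happening: move the last character to the front, then reverse the string.
Applying both steps to "mzndsvhlom": "mmzndsvhlo", then "olhvsdnzmm".
(Check on "tangent": → "ttangen" → "negnatt" ✓)

olhvsdnzmm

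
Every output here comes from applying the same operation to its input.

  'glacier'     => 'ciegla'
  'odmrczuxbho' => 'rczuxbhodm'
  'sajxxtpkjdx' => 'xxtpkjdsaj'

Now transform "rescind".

The transformation: delete the last character, then move the first 3 characters to the end (rotate left by 3).
On "rescind": the first step gives "rescin", and the second then gives "cinres".

cinres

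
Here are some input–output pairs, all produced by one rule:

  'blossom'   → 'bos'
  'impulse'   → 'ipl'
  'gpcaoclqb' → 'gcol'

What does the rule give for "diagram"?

dar

Looking at the pairs, the operation is to swap each adjacent pair of characters (1↔2, 3↔4, ...), then keep every other character starting from the second (positions 2nd, 4th, 6th, ...).
Applying both steps to "diagram": "idgaarm", then "dar".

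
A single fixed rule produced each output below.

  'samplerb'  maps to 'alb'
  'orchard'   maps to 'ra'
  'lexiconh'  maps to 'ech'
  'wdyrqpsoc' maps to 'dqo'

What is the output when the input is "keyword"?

eo

In each case the input is transformed by: keep one character in every 3, starting at position 2 (positions 2nd, 5th, 8th, ...).
Applying that to "keyword" gives "eo".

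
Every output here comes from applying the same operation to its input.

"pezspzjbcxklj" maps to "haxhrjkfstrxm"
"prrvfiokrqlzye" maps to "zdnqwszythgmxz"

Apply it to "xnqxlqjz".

yftyrhfv

The transformation: shift every letter 8 places forward in the alphabet (wrapping around), then move the first 2 characters to the end (rotate left by 2).
On "xnqxlqjz": the first step gives "fvyftyrh", and the second then gives "yftyrhfv".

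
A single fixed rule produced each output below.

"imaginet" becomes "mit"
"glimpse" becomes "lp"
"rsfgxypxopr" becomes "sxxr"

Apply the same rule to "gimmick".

Each output is the input with this applied: keep one character in every 3, starting at position 2 (positions 2nd, 5th, 8th, ...).
"gimmick" → "ii".

ii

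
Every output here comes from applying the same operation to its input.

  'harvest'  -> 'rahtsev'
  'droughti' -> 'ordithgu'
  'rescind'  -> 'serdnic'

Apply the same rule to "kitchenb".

tikbnehc

Looking at the pairs, the operation is to move the first 3 characters to the end (rotate left by 3), then reverse the string.
So "kitchenb" becomes "tikbnehc".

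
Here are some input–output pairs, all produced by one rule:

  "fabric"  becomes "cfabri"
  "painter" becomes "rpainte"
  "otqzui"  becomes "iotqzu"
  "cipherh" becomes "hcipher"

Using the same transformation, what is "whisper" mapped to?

What's happening: move the last character to the front.
On "whisper" that produces "rwhispe".

rwhispe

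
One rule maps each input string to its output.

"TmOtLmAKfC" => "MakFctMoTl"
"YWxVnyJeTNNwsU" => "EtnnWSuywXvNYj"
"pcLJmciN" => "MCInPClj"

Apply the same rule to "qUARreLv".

RElVQuar

What's happening: flip the case of every letter, then swap the front and back halves of the string.
For "qUARreLv" the result is "RElVQuar".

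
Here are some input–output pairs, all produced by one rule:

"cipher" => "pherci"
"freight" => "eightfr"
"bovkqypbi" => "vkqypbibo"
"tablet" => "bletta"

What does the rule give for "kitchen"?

tchenki

Rule — move the first 2 characters to the end (rotate left by 2).
Doing the same to "kitchen": "tchenki".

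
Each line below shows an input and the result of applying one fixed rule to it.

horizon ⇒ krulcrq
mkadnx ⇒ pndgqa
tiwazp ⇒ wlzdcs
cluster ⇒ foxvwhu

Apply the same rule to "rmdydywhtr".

The pattern: shift every letter 3 places forward in the alphabet (wrapping around).
"rmdydywhtr" → "upgbgbzkwu".

upgbgbzkwu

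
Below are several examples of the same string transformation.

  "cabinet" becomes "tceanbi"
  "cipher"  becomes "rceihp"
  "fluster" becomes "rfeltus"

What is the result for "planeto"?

optlean

What's happening: take characters alternately from the front and the back (1st, last, 2nd, 2nd-last, ...), then swap each adjacent pair of characters (1↔2, 3↔4, ...).
Working it through for "planeto": intermediate "poltaen", final "optlean".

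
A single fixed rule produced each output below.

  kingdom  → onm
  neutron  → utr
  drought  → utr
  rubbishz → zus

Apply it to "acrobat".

tro

Each output is the input with this applied: sort the characters into reverse alphabetical order, then keep only the first 3 characters.
Starting from "acrobat": after the first operation, "trocbaa"; after the second, "tro".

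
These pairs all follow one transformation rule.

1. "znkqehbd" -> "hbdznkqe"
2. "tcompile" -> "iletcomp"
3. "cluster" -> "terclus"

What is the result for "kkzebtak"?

takkkzeb

What's happening: move the last 3 characters to the front (rotate right by 3).
On "kkzebtak" that produces "takkkzeb".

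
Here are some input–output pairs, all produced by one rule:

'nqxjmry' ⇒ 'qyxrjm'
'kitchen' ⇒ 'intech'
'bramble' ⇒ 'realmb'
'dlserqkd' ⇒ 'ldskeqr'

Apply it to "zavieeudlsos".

asvoiseledu

The rule is to delete the first character, then take characters alternately from the front and the back (1st, last, 2nd, 2nd-last, ...).
"zavieeudlsos" → "avieeudlsos" → "asvoiseledu".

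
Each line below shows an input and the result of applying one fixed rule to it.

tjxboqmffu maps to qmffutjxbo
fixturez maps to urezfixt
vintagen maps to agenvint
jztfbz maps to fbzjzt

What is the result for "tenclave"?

What's happening: swap the front and back halves of the string.
So "tenclave" becomes "lavetenc".

lavetenc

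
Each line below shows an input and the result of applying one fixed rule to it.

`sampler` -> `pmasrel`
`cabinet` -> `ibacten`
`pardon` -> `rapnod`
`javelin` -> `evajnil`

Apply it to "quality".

lauqyti

Rule — reverse the string, then move the first 3 characters to the end (rotate left by 3).
Working it through for "quality": intermediate "ytilauq", final "lauqyti".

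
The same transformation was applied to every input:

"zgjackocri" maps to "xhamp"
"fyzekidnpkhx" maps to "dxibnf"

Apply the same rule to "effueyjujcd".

cdchhb

In each case the input is transformed by: shift every letter 2 places backward in the alphabet (wrapping around), then keep every other character starting from the first (positions 1st, 3rd, 5th, ...).
Applying both steps to "effueyjujcd": "cddscwhshab", then "cdchhb".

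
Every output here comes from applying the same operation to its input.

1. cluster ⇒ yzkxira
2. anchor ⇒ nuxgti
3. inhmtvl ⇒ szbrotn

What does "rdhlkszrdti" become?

Looking at the pairs, the operation is to move the first 3 characters to the end (rotate left by 3), then shift every letter 6 places forward in the alphabet (wrapping around).
On "rdhlkszrdti": the first step gives "lkszrdtirdh", and the second then gives "rqyfxjzoxjn".
(Check on "anchor": → "horanc" → "nuxgti" ✓)

rqyfxjzoxjn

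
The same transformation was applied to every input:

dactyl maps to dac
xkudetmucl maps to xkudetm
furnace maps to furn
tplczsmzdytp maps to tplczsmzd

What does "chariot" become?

char

Each output is the input with this applied: delete the last 3 characters.
So "chariot" becomes "char".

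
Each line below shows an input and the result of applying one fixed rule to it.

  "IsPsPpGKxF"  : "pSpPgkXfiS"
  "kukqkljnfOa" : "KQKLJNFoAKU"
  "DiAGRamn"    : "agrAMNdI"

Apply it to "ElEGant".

What's happening: move the first 2 characters to the end (rotate left by 2), then flip the case of every letter.
Applying both steps to "ElEGant": "EGantEl", then "egANTeL".

egANTeL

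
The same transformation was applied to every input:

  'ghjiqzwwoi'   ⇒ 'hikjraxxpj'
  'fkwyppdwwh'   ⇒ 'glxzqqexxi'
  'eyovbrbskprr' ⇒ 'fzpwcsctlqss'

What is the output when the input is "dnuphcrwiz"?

eovqidsxja

Each output is the input with this applied: shift every letter 1 place forward in the alphabet (wrapping around).
So "dnuphcrwiz" becomes "eovqidsxja".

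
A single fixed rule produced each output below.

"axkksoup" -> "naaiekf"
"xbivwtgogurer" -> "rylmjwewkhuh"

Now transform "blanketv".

The pattern: delete the first character, then shift every letter 10 places backward in the alphabet (wrapping around).
Working it through for "blanketv": intermediate "lanketv", final "bqdaujl".

bqdaujl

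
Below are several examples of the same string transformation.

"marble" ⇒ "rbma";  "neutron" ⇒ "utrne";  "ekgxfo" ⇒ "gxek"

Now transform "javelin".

Rule — delete the last 2 characters, then move the first 2 characters to the end (rotate left by 2).
"javelin" → "javel" → "velja".

velja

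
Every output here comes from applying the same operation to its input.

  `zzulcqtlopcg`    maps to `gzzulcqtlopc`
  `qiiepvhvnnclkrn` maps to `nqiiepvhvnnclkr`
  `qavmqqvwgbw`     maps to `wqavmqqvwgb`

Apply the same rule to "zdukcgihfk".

What's happening: move the last character to the front.
Applying that to "zdukcgihfk" gives "kzdukcgihf".

kzdukcgihf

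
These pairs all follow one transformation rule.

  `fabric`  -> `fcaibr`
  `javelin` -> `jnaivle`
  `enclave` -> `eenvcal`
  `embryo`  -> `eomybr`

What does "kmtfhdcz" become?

Looking at the pairs, the operation is to take characters alternately from the front and the back (1st, last, 2nd, 2nd-last, ...).
On "kmtfhdcz" that produces "kzmctdfh".

kzmctdfh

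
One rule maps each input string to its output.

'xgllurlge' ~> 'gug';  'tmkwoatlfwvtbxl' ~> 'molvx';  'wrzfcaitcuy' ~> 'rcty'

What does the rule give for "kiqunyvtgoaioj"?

Rule — keep one character in every 3, starting at position 2 (positions 2nd, 5th, 8th, ...).
So "kiqunyvtgoaioj" becomes "intaj".

intaj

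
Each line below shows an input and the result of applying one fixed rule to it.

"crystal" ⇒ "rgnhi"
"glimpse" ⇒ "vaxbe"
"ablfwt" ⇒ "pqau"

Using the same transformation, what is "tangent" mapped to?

ipcvt

Each output is the input with this applied: shift every letter 11 places backward in the alphabet (wrapping around), then delete the last 2 characters.
For "tangent", step one produces "ipcvtci"; step two turns that into "ipcvt".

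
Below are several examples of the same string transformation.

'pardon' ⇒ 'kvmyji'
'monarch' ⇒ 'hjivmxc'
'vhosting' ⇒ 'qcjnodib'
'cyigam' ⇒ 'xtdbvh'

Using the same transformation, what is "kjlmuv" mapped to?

In each case the input is transformed by: shift every letter 5 places backward in the alphabet (wrapping around).
On "kjlmuv" that produces "feghpq".

feghpq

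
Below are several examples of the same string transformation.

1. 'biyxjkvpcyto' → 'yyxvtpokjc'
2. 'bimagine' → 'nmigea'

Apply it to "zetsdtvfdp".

vttspfdd

Rule — delete the first 2 characters, then sort the characters into reverse alphabetical order.
Applying both steps to "zetsdtvfdp": "tsdtvfdp", then "vttspfdd".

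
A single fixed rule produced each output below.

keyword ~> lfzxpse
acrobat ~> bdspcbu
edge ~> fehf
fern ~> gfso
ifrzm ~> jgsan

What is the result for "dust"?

Looking at the pairs, the operation is to shift every letter 1 place forward in the alphabet (wrapping around).
Doing the same to "dust": "evtu".

evtu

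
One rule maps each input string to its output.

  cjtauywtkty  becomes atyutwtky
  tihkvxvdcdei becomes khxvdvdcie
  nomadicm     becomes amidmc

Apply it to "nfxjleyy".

In each case the input is transformed by: delete the first 2 characters, then swap each adjacent pair of characters (1↔2, 3↔4, ...).
Applying both steps to "nfxjleyy": "xjleyy", then "jxelyy".
(Check on "nomadicm": → "madicm" → "amidmc" ✓)

jxelyy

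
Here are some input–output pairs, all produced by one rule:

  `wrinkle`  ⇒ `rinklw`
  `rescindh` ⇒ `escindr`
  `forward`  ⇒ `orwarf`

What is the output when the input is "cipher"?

The rule is to delete the last character, then move the first character to the end.
"cipher" → "ciphe" → "iphec".

iphec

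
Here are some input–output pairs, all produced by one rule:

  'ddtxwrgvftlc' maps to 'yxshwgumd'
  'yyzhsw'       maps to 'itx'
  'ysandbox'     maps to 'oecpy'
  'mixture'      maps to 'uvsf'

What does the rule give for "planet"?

The transformation: delete the first 3 characters, then shift every letter 1 place forward in the alphabet (wrapping around).
Starting from "planet": after the first operation, "net"; after the second, "ofu".

ofu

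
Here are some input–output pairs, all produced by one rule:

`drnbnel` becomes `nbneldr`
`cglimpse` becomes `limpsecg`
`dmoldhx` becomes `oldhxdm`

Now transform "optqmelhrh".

The rule is to move the first 2 characters to the end (rotate left by 2).
Doing the same to "optqmelhrh": "tqmelhrhop".

tqmelhrhop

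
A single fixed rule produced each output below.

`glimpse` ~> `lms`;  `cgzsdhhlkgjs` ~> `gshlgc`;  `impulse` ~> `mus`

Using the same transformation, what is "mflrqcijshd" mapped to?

The transformation: swap the first and last characters, then keep every other character starting from the second (positions 2nd, 4th, 6th, ...).
For "mflrqcijshd", step one produces "dflrqcijshm"; step two turns that into "frcjh".

frcjh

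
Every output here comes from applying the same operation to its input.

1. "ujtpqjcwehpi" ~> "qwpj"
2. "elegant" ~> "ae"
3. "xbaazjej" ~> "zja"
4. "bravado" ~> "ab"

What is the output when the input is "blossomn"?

What's happening: move the first 3 characters to the end (rotate left by 3), then keep one character in every 3, starting at position 2 (positions 2nd, 5th, 8th, ...).
Working it through for "blossomn": intermediate "ssomnblo", final "sno".

sno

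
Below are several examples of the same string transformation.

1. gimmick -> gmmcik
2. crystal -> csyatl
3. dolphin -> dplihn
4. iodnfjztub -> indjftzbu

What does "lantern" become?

ltnren

What's happening: swap each adjacent pair of characters (1↔2, 3↔4, ...), then delete the first character.
Applying both steps to "lantern": "altnren", then "ltnren".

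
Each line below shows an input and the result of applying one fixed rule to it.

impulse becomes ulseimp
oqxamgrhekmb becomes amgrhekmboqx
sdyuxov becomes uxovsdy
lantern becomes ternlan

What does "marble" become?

What's happening: move the first 3 characters to the end (rotate left by 3).
For "marble" the result is "blemar".

blemar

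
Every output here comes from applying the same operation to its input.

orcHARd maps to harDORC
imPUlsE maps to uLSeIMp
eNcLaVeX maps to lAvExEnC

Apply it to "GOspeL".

PElgoS

The transformation: flip the case of every letter, then move the first 3 characters to the end (rotate left by 3).
"GOspeL" → "goSPEl" → "PElgoS".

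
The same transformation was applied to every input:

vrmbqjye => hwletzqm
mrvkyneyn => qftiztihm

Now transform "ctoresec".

Each output is the input with this applied: shift every letter 5 places backward in the alphabet (wrapping around), then move the first 2 characters to the end (rotate left by 2).
"ctoresec" → "xojmznzx" → "jmznzxxo".
(Check on "mrvkyneyn": → "hmqftizti" → "qftiztihm" ✓)

jmznzxxo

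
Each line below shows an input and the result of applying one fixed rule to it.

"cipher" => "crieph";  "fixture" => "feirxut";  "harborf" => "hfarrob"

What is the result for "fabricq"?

fqacbir

The rule is to take characters alternately from the front and the back (1st, last, 2nd, 2nd-last, ...).
"fabricq" → "fqacbir".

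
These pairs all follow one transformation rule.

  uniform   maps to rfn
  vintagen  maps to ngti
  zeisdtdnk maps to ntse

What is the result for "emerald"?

lrm

The rule is to keep every other character starting from the second (positions 2nd, 4th, 6th, ...), then reverse the string.
Starting from "emerald": after the first operation, "mrl"; after the second, "lrm".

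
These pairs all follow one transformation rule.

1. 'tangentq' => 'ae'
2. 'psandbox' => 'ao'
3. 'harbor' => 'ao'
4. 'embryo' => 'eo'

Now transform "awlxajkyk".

aa

The pattern: keep only the vowels.
Applying that to "awlxajkyk" gives "aa".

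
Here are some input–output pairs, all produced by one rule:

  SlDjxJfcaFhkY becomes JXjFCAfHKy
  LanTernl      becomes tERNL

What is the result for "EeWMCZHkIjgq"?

mczhKiJGQ

Rule — delete the first 3 characters, then flip the case of every letter.
On "EeWMCZHkIjgq": the first step gives "MCZHkIjgq", and the second then gives "mczhKiJGQ".
(Check on "SlDjxJfcaFhkY": → "jxJfcaFhkY" → "JXjFCAfHKy" ✓)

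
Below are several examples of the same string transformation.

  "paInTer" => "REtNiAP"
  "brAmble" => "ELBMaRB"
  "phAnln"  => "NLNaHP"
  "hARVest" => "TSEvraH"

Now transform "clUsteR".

Rule — flip the case of every letter, then reverse the string.
Applying both steps to "clUsteR": "CLuSTEr", then "rETSuLC".
(Check on "phAnln": → "PHaNLN" → "NLNaHP" ✓)

rETSuLC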